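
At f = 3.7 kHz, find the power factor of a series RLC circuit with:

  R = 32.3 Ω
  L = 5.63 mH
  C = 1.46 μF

Step 1 — Angular frequency: ω = 2π·f = 2π·3700 = 2.325e+04 rad/s.
Step 2 — Component impedances:
  R: Z = R = 32.3 Ω
  L: Z = jωL = j·2.325e+04·0.00563 = 0 + j130.9 Ω
  C: Z = 1/(jωC) = -j/(ω·C) = 0 - j29.46 Ω
Step 3 — Series combination: Z_total = R + L + C = 32.3 + j101.4 Ω = 106.4∠72.3° Ω.
Step 4 — Power factor: PF = cos(φ) = Re(Z)/|Z| = 32.3/106.44 = 0.3035.
Step 5 — Type: Im(Z) = 101.4 ⇒ lagging (phase φ = 72.3°).

PF = 0.3035 (lagging, φ = 72.3°)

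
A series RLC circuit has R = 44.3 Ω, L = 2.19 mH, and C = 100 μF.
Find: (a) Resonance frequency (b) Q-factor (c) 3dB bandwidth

Step 1 — Resonance condition Im(Z)=0 gives ω₀ = 1/√(LC).
Step 2 — ω₀ = 1/√(0.00219·0.0001) = 2137 rad/s.
Step 3 — f₀ = ω₀/(2π) = 340.1 Hz.
Step 4 — Series Q: Q = ω₀L/R = 2137·0.00219/44.3 = 0.1056.
Step 5 — 3dB bandwidth: Δω = ω₀/Q = 2.023e+04 rad/s; BW = Δω/(2π) = 3219 Hz.

(a) f₀ = 340.1 Hz  (b) Q = 0.1056  (c) BW = 3219 Hz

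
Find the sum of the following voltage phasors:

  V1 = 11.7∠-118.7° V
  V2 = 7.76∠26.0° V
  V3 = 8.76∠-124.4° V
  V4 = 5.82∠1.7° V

Step 1 — Convert each phasor to rectangular form:
  V1 = 11.7·(cos(-118.7°) + j·sin(-118.7°)) = -5.619 - j10.26 V
  V2 = 7.76·(cos(26.0°) + j·sin(26.0°)) = 6.975 + j3.402 V
  V3 = 8.76·(cos(-124.4°) + j·sin(-124.4°)) = -4.949 - j7.228 V
  V4 = 5.82·(cos(1.7°) + j·sin(1.7°)) = 5.817 + j0.1727 V
Step 2 — Sum components: V_total = 2.224 - j13.92 V.
Step 3 — Convert to polar: |V_total| = 14.09 V, ∠V_total = -80.9°.

V_total = 14.09∠-80.9° V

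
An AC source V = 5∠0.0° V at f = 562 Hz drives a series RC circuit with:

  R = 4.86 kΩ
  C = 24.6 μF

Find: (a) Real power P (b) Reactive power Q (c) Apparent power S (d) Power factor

Step 1 — Angular frequency: ω = 2π·f = 2π·562 = 3531 rad/s.
Step 2 — Component impedances:
  R: Z = R = 4860 Ω
  C: Z = 1/(jωC) = -j/(ω·C) = 0 - j11.51 Ω
Step 3 — Series combination: Z_total = R + C = 4860 - j11.51 Ω = 4860∠-0.1° Ω.
Step 4 — Source phasor: V = 5∠0.0° V = 5 V.
Step 5 — Current: I = V / Z = 0.001029 + j2.437e-06 A = 0.001029∠0.1° A.
Step 6 — Complex power: S = V·I* = 0.005144 - j1.218e-05 VA.
Step 7 — Real power: P = Re(S) = 0.005144 W.
Step 8 — Reactive power: Q = Im(S) = -1.218e-05 VAR.
Step 9 — Apparent power: |S| = 0.005144 VA.
Step 10 — Power factor: PF = P/|S| = 1 (leading).

(a) P = 0.005144 W  (b) Q = -1.218e-05 VAR  (c) S = 0.005144 VA  (d) PF = 1 (leading)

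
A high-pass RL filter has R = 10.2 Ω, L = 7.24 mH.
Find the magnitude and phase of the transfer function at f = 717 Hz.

Step 1 — Angular frequency: ω = 2π·717 = 4505 rad/s.
Step 2 — Transfer function: H(jω) = jωL/(R + jωL).
Step 3 — Numerator jωL = j·32.62; denominator R + jωL = 10.2 + j32.62.
Step 4 — H = 0.9109 + j0.2849.
Step 5 — Magnitude: |H| = 0.9544 (-0.4 dB); phase: φ = 17.4°.

|H| = 0.9544 (-0.4 dB), φ = 17.4°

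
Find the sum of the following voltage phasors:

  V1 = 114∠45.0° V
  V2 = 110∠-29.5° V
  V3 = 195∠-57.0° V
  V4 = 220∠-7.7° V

Step 1 — Convert each phasor to rectangular form:
  V1 = 114·(cos(45.0°) + j·sin(45.0°)) = 80.61 + j80.61 V
  V2 = 110·(cos(-29.5°) + j·sin(-29.5°)) = 95.74 - j54.17 V
  V3 = 195·(cos(-57.0°) + j·sin(-57.0°)) = 106.2 - j163.5 V
  V4 = 220·(cos(-7.7°) + j·sin(-7.7°)) = 218 - j29.48 V
Step 2 — Sum components: V_total = 500.6 - j166.6 V.
Step 3 — Convert to polar: |V_total| = 527.6 V, ∠V_total = -18.4°.

V_total = 527.6∠-18.4° V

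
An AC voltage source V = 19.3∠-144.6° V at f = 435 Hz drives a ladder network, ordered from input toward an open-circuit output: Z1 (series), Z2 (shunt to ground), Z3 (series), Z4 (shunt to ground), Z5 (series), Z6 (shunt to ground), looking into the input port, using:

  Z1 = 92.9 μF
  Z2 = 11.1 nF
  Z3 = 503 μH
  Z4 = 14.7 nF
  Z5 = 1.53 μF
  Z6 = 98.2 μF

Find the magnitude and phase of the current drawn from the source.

Step 1 — Angular frequency: ω = 2π·f = 2π·435 = 2733 rad/s.
Step 2 — Component impedances:
  Z1: Z = 1/(jωC) = -j/(ω·C) = 0 - j3.938 Ω
  Z2: Z = 1/(jωC) = -j/(ω·C) = 0 - j3.296e+04 Ω
  Z3: Z = jωL = j·2733·0.000503 = 0 + j1.375 Ω
  Z4: Z = 1/(jωC) = -j/(ω·C) = 0 - j2.489e+04 Ω
  Z5: Z = 1/(jωC) = -j/(ω·C) = 0 - j239.1 Ω
  Z6: Z = 1/(jωC) = -j/(ω·C) = 0 - j3.726 Ω
Step 3 — Ladder network (open output): work backward from the far end, alternating series and parallel combinations. Z_in = 0 - j241.4 Ω = 241.4∠-90.0° Ω.
Step 4 — Source phasor: V = 19.3∠-144.6° V = -15.73 - j11.18 V.
Step 5 — Ohm's law: I = V / Z_total = (-15.73 - j11.18) / (0 - j241.4) = 0.04632 - j0.06518 A.
Step 6 — Convert to polar: |I| = 0.07997 A, ∠I = -54.6°.

I = 0.07997∠-54.6° A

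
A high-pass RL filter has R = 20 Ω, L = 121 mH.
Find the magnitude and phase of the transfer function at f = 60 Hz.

Step 1 — Angular frequency: ω = 2π·60 = 377 rad/s.
Step 2 — Transfer function: H(jω) = jωL/(R + jωL).
Step 3 — Numerator jωL = j·45.62; denominator R + jωL = 20 + j45.62.
Step 4 — H = 0.8388 + j0.3677.
Step 5 — Magnitude: |H| = 0.9158 (-0.8 dB); phase: φ = 23.7°.

|H| = 0.9158 (-0.8 dB), φ = 23.7°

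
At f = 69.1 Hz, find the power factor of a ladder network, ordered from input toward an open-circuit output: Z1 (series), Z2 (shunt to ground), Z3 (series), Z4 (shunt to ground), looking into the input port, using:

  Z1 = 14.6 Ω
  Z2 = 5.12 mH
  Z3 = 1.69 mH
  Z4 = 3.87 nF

Step 1 — Angular frequency: ω = 2π·f = 2π·69.1 = 434.2 rad/s.
Step 2 — Component impedances:
  Z1: Z = R = 14.6 Ω
  Z2: Z = jωL = j·434.2·0.00512 = 0 + j2.223 Ω
  Z3: Z = jωL = j·434.2·0.00169 = 0 + j0.7337 Ω
  Z4: Z = 1/(jωC) = -j/(ω·C) = 0 - j5.952e+05 Ω
Step 3 — Ladder network (open output): work backward from the far end, alternating series and parallel combinations. Z_in = 14.6 + j2.223 Ω = 14.77∠8.7° Ω.
Step 4 — Power factor: PF = cos(φ) = Re(Z)/|Z| = 14.6/14.768 = 0.9886.
Step 5 — Type: Im(Z) = 2.223 ⇒ lagging (phase φ = 8.7°).

PF = 0.9886 (lagging, φ = 8.7°)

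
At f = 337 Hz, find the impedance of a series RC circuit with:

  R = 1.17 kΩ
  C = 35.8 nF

Step 1 — Angular frequency: ω = 2π·f = 2π·337 = 2117 rad/s.
Step 2 — Component impedances:
  R: Z = R = 1170 Ω
  C: Z = 1/(jωC) = -j/(ω·C) = 0 - j1.319e+04 Ω
Step 3 — Series combination: Z_total = R + C = 1170 - j1.319e+04 Ω = 1.324e+04∠-84.9° Ω.

Z = 1170 - j1.319e+04 Ω = 1.324e+04∠-84.9° Ω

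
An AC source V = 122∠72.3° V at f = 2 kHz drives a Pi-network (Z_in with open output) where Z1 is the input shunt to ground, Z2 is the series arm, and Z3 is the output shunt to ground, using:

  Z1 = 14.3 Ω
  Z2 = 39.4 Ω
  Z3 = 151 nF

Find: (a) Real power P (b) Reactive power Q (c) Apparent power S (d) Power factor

Step 1 — Angular frequency: ω = 2π·f = 2π·2000 = 1.257e+04 rad/s.
Step 2 — Component impedances:
  Z1: Z = R = 14.3 Ω
  Z2: Z = R = 39.4 Ω
  Z3: Z = 1/(jωC) = -j/(ω·C) = 0 - j527 Ω
Step 3 — With open output, the series arm Z2 and the output shunt Z3 appear in series to ground: Z2 + Z3 = 39.4 - j527 Ω.
Step 4 — Parallel with input shunt Z1: Z_in = Z1 || (Z2 + Z3) = 14.26 - j0.384 Ω = 14.27∠-1.5° Ω.
Step 5 — Source phasor: V = 122∠72.3° V = 37.09 + j116.2 V.
Step 6 — Current: I = V / Z = 2.38 + j8.214 A = 8.552∠73.8° A.
Step 7 — Complex power: S = V·I* = 1043 - j28.09 VA.
Step 8 — Real power: P = Re(S) = 1043 W.
Step 9 — Reactive power: Q = Im(S) = -28.09 VAR.
Step 10 — Apparent power: |S| = 1043 VA.
Step 11 — Power factor: PF = P/|S| = 0.9996 (leading).

(a) P = 1043 W  (b) Q = -28.09 VAR  (c) S = 1043 VA  (d) PF = 0.9996 (leading)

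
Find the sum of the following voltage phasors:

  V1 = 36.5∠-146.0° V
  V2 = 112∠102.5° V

Step 1 — Convert each phasor to rectangular form:
  V1 = 36.5·(cos(-146.0°) + j·sin(-146.0°)) = -30.26 - j20.41 V
  V2 = 112·(cos(102.5°) + j·sin(102.5°)) = -24.24 + j109.3 V
Step 2 — Sum components: V_total = -54.5 + j88.93 V.
Step 3 — Convert to polar: |V_total| = 104.3 V, ∠V_total = 121.5°.

V_total = 104.3∠121.5° V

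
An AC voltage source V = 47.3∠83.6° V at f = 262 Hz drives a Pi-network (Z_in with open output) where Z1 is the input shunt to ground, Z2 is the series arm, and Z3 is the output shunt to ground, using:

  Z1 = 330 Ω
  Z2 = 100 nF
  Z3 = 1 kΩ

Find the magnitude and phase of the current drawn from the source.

Step 1 — Angular frequency: ω = 2π·f = 2π·262 = 1646 rad/s.
Step 2 — Component impedances:
  Z1: Z = R = 330 Ω
  Z2: Z = 1/(jωC) = -j/(ω·C) = 0 - j6075 Ω
  Z3: Z = R = 1000 Ω
Step 3 — With open output, the series arm Z2 and the output shunt Z3 appear in series to ground: Z2 + Z3 = 1000 - j6075 Ω.
Step 4 — Parallel with input shunt Z1: Z_in = Z1 || (Z2 + Z3) = 326.3 - j17.11 Ω = 326.7∠-3.0° Ω.
Step 5 — Source phasor: V = 47.3∠83.6° V = 5.272 + j47.01 V.
Step 6 — Ohm's law: I = V / Z_total = (5.272 + j47.01) / (326.3 - j17.11) = 0.008583 + j0.1445 A.
Step 7 — Convert to polar: |I| = 0.1448 A, ∠I = 86.6°.

I = 0.1448∠86.6° A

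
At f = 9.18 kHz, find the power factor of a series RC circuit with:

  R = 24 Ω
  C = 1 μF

Step 1 — Angular frequency: ω = 2π·f = 2π·9180 = 5.768e+04 rad/s.
Step 2 — Component impedances:
  R: Z = R = 24 Ω
  C: Z = 1/(jωC) = -j/(ω·C) = 0 - j17.34 Ω
Step 3 — Series combination: Z_total = R + C = 24 - j17.34 Ω = 29.61∠-35.8° Ω.
Step 4 — Power factor: PF = cos(φ) = Re(Z)/|Z| = 24/29.607 = 0.8106.
Step 5 — Type: Im(Z) = -17.34 ⇒ leading (phase φ = -35.8°).

PF = 0.8106 (leading, φ = -35.8°)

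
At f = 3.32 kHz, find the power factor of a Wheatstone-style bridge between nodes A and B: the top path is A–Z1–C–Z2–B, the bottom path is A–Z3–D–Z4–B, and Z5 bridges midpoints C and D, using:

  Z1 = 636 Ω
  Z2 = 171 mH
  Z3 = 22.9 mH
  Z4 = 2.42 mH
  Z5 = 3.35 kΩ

Step 1 — Angular frequency: ω = 2π·f = 2π·3320 = 2.086e+04 rad/s.
Step 2 — Component impedances:
  Z1: Z = R = 636 Ω
  Z2: Z = jωL = j·2.086e+04·0.171 = 0 + j3567 Ω
  Z3: Z = jωL = j·2.086e+04·0.0229 = 0 + j477.7 Ω
  Z4: Z = jωL = j·2.086e+04·0.00242 = 0 + j50.48 Ω
  Z5: Z = R = 3350 Ω
Step 3 — Bridge requires nodal analysis (the Z5 bridge couples midpoints C and D, so the two paths cannot be reduced to a simple series/parallel combination). Setting node B to ground and injecting 1 A at node A, the 3-node admittance system at A, C, D solves to V_A = Z_AB = 53.04 + j471.1 Ω = 474.1∠83.6° Ω.
Step 4 — Power factor: PF = cos(φ) = Re(Z)/|Z| = 53.04/474.1 = 0.1119.
Step 5 — Type: Im(Z) = 471.1 ⇒ lagging (phase φ = 83.6°).

PF = 0.1119 (lagging, φ = 83.6°)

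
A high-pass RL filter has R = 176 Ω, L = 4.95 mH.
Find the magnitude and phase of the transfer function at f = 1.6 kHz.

Step 1 — Angular frequency: ω = 2π·1600 = 1.005e+04 rad/s.
Step 2 — Transfer function: H(jω) = jωL/(R + jωL).
Step 3 — Numerator jωL = j·49.76; denominator R + jωL = 176 + j49.76.
Step 4 — H = 0.07403 + j0.2618.
Step 5 — Magnitude: |H| = 0.2721 (-11.3 dB); phase: φ = 74.2°.

|H| = 0.2721 (-11.3 dB), φ = 74.2°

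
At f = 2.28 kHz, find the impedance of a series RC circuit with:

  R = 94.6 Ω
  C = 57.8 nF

Step 1 — Angular frequency: ω = 2π·f = 2π·2280 = 1.433e+04 rad/s.
Step 2 — Component impedances:
  R: Z = R = 94.6 Ω
  C: Z = 1/(jωC) = -j/(ω·C) = 0 - j1208 Ω
Step 3 — Series combination: Z_total = R + C = 94.6 - j1208 Ω = 1211∠-85.5° Ω.

Z = 94.6 - j1208 Ω = 1211∠-85.5° Ω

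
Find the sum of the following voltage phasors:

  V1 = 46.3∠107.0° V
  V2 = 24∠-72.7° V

Step 1 — Convert each phasor to rectangular form:
  V1 = 46.3·(cos(107.0°) + j·sin(107.0°)) = -13.54 + j44.28 V
  V2 = 24·(cos(-72.7°) + j·sin(-72.7°)) = 7.137 - j22.91 V
Step 2 — Sum components: V_total = -6.4 + j21.36 V.
Step 3 — Convert to polar: |V_total| = 22.3 V, ∠V_total = 106.7°.

V_total = 22.3∠106.7° V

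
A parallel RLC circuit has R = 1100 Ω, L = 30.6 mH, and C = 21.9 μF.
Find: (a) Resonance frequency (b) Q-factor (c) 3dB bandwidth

Step 1 — Resonance: ω₀ = 1/√(LC) = 1/√(0.0306·2.19e-05) = 1222 rad/s.
Step 2 — f₀ = ω₀/(2π) = 194.4 Hz.
Step 3 — Parallel Q: Q = R/(ω₀L) = 1100/(1222·0.0306) = 29.43.
Step 4 — Bandwidth: Δω = ω₀/Q = 41.51 rad/s; BW = Δω/(2π) = 6.607 Hz.

(a) f₀ = 194.4 Hz  (b) Q = 29.43  (c) BW = 6.607 Hz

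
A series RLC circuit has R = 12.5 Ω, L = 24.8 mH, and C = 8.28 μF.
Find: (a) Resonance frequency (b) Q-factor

Step 1 — Resonance condition Im(Z)=0 gives ω₀ = 1/√(LC).
Step 2 — ω₀ = 1/√(0.0248·8.28e-06) = 2207 rad/s.
Step 3 — f₀ = ω₀/(2π) = 351.2 Hz.
Step 4 — Series Q: Q = ω₀L/R = 2207·0.0248/12.5 = 4.378.

(a) f₀ = 351.2 Hz  (b) Q = 4.378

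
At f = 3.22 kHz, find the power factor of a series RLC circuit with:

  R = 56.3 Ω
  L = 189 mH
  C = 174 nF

Step 1 — Angular frequency: ω = 2π·f = 2π·3220 = 2.023e+04 rad/s.
Step 2 — Component impedances:
  R: Z = R = 56.3 Ω
  L: Z = jωL = j·2.023e+04·0.189 = 0 + j3824 Ω
  C: Z = 1/(jωC) = -j/(ω·C) = 0 - j284.1 Ω
Step 3 — Series combination: Z_total = R + L + C = 56.3 + j3540 Ω = 3540∠89.1° Ω.
Step 4 — Power factor: PF = cos(φ) = Re(Z)/|Z| = 56.3/3540 = 0.0159.
Step 5 — Type: Im(Z) = 3540 ⇒ lagging (phase φ = 89.1°).

PF = 0.0159 (lagging, φ = 89.1°)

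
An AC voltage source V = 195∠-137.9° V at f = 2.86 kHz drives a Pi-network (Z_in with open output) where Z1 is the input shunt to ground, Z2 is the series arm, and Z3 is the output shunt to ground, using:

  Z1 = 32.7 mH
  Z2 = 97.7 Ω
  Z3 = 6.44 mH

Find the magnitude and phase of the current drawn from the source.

Step 1 — Angular frequency: ω = 2π·f = 2π·2860 = 1.797e+04 rad/s.
Step 2 — Component impedances:
  Z1: Z = jωL = j·1.797e+04·0.0327 = 0 + j587.6 Ω
  Z2: Z = R = 97.7 Ω
  Z3: Z = jωL = j·1.797e+04·0.00644 = 0 + j115.7 Ω
Step 3 — With open output, the series arm Z2 and the output shunt Z3 appear in series to ground: Z2 + Z3 = 97.7 + j115.7 Ω.
Step 4 — Parallel with input shunt Z1: Z_in = Z1 || (Z2 + Z3) = 66.9 + j106 Ω = 125.3∠57.7° Ω.
Step 5 — Source phasor: V = 195∠-137.9° V = -144.7 - j130.7 V.
Step 6 — Ohm's law: I = V / Z_total = (-144.7 - j130.7) / (66.9 + j106) = -1.498 + j0.4194 A.
Step 7 — Convert to polar: |I| = 1.556 A, ∠I = 164.4°.

I = 1.556∠164.4° A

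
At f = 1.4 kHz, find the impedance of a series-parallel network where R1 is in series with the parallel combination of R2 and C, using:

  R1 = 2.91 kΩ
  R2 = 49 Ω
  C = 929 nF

Step 1 — Angular frequency: ω = 2π·f = 2π·1400 = 8796 rad/s.
Step 2 — Component impedances:
  R1: Z = R = 2910 Ω
  R2: Z = R = 49 Ω
  C: Z = 1/(jωC) = -j/(ω·C) = 0 - j122.4 Ω
Step 3 — Parallel branch: R2 || C = 1/(1/R2 + 1/C) = 42.23 - j16.91 Ω.
Step 4 — Series with R1: Z_total = R1 + (R2 || C) = 2952 - j16.91 Ω = 2952∠-0.3° Ω.

Z = 2952 - j16.91 Ω = 2952∠-0.3° Ω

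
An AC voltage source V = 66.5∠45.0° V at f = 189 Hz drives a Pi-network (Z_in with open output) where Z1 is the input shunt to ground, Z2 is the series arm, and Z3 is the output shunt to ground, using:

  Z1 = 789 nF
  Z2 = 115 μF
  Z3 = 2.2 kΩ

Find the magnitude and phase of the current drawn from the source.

Step 1 — Angular frequency: ω = 2π·f = 2π·189 = 1188 rad/s.
Step 2 — Component impedances:
  Z1: Z = 1/(jωC) = -j/(ω·C) = 0 - j1067 Ω
  Z2: Z = 1/(jωC) = -j/(ω·C) = 0 - j7.323 Ω
  Z3: Z = R = 2200 Ω
Step 3 — With open output, the series arm Z2 and the output shunt Z3 appear in series to ground: Z2 + Z3 = 2200 - j7.323 Ω.
Step 4 — Parallel with input shunt Z1: Z_in = Z1 || (Z2 + Z3) = 418 - j863.1 Ω = 959∠-64.2° Ω.
Step 5 — Source phasor: V = 66.5∠45.0° V = 47.02 + j47.02 V.
Step 6 — Ohm's law: I = V / Z_total = (47.02 + j47.02) / (418 - j863.1) = -0.02276 + j0.0655 A.
Step 7 — Convert to polar: |I| = 0.06934 A, ∠I = 109.2°.

I = 0.06934∠109.2° A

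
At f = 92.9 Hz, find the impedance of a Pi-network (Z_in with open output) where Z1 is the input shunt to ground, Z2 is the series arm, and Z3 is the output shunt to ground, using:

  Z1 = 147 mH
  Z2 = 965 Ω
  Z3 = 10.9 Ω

Step 1 — Angular frequency: ω = 2π·f = 2π·92.9 = 583.7 rad/s.
Step 2 — Component impedances:
  Z1: Z = jωL = j·583.7·0.147 = 0 + j85.81 Ω
  Z2: Z = R = 965 Ω
  Z3: Z = R = 10.9 Ω
Step 3 — With open output, the series arm Z2 and the output shunt Z3 appear in series to ground: Z2 + Z3 = 975.9 Ω.
Step 4 — Parallel with input shunt Z1: Z_in = Z1 || (Z2 + Z3) = 7.486 + j85.15 Ω = 85.48∠85.0° Ω.

Z = 7.486 + j85.15 Ω = 85.48∠85.0° Ω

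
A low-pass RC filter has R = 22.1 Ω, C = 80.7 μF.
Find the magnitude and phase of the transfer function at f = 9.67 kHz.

Step 1 — Angular frequency: ω = 2π·9670 = 6.076e+04 rad/s.
Step 2 — Transfer function: H(jω) = 1/(1 + jωRC).
Step 3 — Denominator: 1 + jωRC = 1 + j·6.076e+04·22.1·8.07e-05 = 1 + j108.4.
Step 4 — H = 8.516e-05 - j0.009228.
Step 5 — Magnitude: |H| = 0.009228 (-40.7 dB); phase: φ = -89.5°.

|H| = 0.009228 (-40.7 dB), φ = -89.5°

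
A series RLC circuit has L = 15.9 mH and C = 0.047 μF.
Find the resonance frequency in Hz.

Step 1 — Resonance condition Im(Z)=0 gives ω₀ = 1/√(LC).
Step 2 — ω₀ = 1/√(0.0159·4.7e-08) = 3.658e+04 rad/s.
Step 3 — f₀ = ω₀/(2π) = 5822 Hz.

f₀ = 5822 Hz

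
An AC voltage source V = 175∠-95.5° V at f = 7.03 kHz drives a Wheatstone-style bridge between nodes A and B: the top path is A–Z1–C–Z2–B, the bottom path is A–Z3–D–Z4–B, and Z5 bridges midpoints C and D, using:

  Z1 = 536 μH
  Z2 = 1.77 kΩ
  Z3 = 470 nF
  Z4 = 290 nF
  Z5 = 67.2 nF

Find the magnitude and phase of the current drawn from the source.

Step 1 — Angular frequency: ω = 2π·f = 2π·7030 = 4.417e+04 rad/s.
Step 2 — Component impedances:
  Z1: Z = jωL = j·4.417e+04·0.000536 = 0 + j23.68 Ω
  Z2: Z = R = 1770 Ω
  Z3: Z = 1/(jωC) = -j/(ω·C) = 0 - j48.17 Ω
  Z4: Z = 1/(jωC) = -j/(ω·C) = 0 - j78.07 Ω
  Z5: Z = 1/(jωC) = -j/(ω·C) = 0 - j336.9 Ω
Step 3 — Bridge requires nodal analysis (the Z5 bridge couples midpoints C and D, so the two paths cannot be reduced to a simple series/parallel combination). Setting node B to ground and injecting 1 A at node A, the 3-node admittance system at A, C, D solves to V_A = Z_AB = 8.516 - j119.3 Ω = 119.6∠-85.9° Ω.
Step 4 — Source phasor: V = 175∠-95.5° V = -16.77 - j174.2 V.
Step 5 — Ohm's law: I = V / Z_total = (-16.77 - j174.2) / (8.516 - j119.3) = 1.442 - j0.2435 A.
Step 6 — Convert to polar: |I| = 1.463 A, ∠I = -9.6°.

I = 1.463∠-9.6° A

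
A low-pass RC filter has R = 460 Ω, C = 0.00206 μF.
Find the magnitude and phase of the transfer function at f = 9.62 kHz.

Step 1 — Angular frequency: ω = 2π·9620 = 6.044e+04 rad/s.
Step 2 — Transfer function: H(jω) = 1/(1 + jωRC).
Step 3 — Denominator: 1 + jωRC = 1 + j·6.044e+04·460·2.06e-09 = 1 + j0.05728.
Step 4 — H = 0.9967 - j0.05709.
Step 5 — Magnitude: |H| = 0.9984 (-0.0 dB); phase: φ = -3.3°.

|H| = 0.9984 (-0.0 dB), φ = -3.3°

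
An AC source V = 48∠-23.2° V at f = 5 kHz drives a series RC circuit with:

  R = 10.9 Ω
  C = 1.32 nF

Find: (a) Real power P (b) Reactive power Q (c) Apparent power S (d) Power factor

Step 1 — Angular frequency: ω = 2π·f = 2π·5000 = 3.142e+04 rad/s.
Step 2 — Component impedances:
  R: Z = R = 10.9 Ω
  C: Z = 1/(jωC) = -j/(ω·C) = 0 - j2.411e+04 Ω
Step 3 — Series combination: Z_total = R + C = 10.9 - j2.411e+04 Ω = 2.411e+04∠-90.0° Ω.
Step 4 — Source phasor: V = 48∠-23.2° V = 44.12 - j18.91 V.
Step 5 — Current: I = V / Z = 0.000785 + j0.001829 A = 0.001991∠66.8° A.
Step 6 — Complex power: S = V·I* = 4.319e-05 - j0.09554 VA.
Step 7 — Real power: P = Re(S) = 4.319e-05 W.
Step 8 — Reactive power: Q = Im(S) = -0.09554 VAR.
Step 9 — Apparent power: |S| = 0.09554 VA.
Step 10 — Power factor: PF = P/|S| = 0.000452 (leading).

(a) P = 4.319e-05 W  (b) Q = -0.09554 VAR  (c) S = 0.09554 VA  (d) PF = 0.000452 (leading)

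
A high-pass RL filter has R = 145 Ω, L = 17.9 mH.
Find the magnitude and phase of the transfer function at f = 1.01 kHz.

Step 1 — Angular frequency: ω = 2π·1010 = 6346 rad/s.
Step 2 — Transfer function: H(jω) = jωL/(R + jωL).
Step 3 — Numerator jωL = j·113.6; denominator R + jωL = 145 + j113.6.
Step 4 — H = 0.3803 + j0.4855.
Step 5 — Magnitude: |H| = 0.6167 (-4.2 dB); phase: φ = 51.9°.

|H| = 0.6167 (-4.2 dB), φ = 51.9°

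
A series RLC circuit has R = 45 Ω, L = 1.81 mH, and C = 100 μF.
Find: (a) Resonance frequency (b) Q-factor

Step 1 — Resonance condition Im(Z)=0 gives ω₀ = 1/√(LC).
Step 2 — ω₀ = 1/√(0.00181·0.0001) = 2351 rad/s.
Step 3 — f₀ = ω₀/(2π) = 374.1 Hz.
Step 4 — Series Q: Q = ω₀L/R = 2351·0.00181/45 = 0.09454.

(a) f₀ = 374.1 Hz  (b) Q = 0.09454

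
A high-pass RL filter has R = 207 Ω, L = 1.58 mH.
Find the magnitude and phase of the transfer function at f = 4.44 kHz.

Step 1 — Angular frequency: ω = 2π·4440 = 2.79e+04 rad/s.
Step 2 — Transfer function: H(jω) = jωL/(R + jωL).
Step 3 — Numerator jωL = j·44.08; denominator R + jωL = 207 + j44.08.
Step 4 — H = 0.04338 + j0.2037.
Step 5 — Magnitude: |H| = 0.2083 (-13.6 dB); phase: φ = 78.0°.

|H| = 0.2083 (-13.6 dB), φ = 78.0°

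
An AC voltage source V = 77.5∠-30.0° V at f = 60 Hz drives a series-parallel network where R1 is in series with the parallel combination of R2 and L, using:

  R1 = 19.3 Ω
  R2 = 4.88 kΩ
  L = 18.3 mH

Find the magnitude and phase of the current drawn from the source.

Step 1 — Angular frequency: ω = 2π·f = 2π·60 = 377 rad/s.
Step 2 — Component impedances:
  R1: Z = R = 19.3 Ω
  R2: Z = R = 4880 Ω
  L: Z = jωL = j·377·0.0183 = 0 + j6.899 Ω
Step 3 — Parallel branch: R2 || L = 1/(1/R2 + 1/L) = 0.009753 + j6.899 Ω.
Step 4 — Series with R1: Z_total = R1 + (R2 || L) = 19.31 + j6.899 Ω = 20.51∠19.7° Ω.
Step 5 — Source phasor: V = 77.5∠-30.0° V = 67.12 - j38.75 V.
Step 6 — Ohm's law: I = V / Z_total = (67.12 - j38.75) / (19.31 + j6.899) = 2.447 - j2.881 A.
Step 7 — Convert to polar: |I| = 3.78 A, ∠I = -49.7°.

I = 3.78∠-49.7° A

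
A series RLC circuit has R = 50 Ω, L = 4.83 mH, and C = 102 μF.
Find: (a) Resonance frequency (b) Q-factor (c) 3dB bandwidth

Step 1 — Resonance: ω₀ = 1/√(LC) = 1/√(0.00483·0.000102) = 1425 rad/s.
Step 2 — f₀ = ω₀/(2π) = 226.7 Hz.
Step 3 — Series Q: Q = ω₀L/R = 1425·0.00483/50 = 0.1376.
Step 4 — Bandwidth: Δω = ω₀/Q = 1.035e+04 rad/s; BW = Δω/(2π) = 1648 Hz.

(a) f₀ = 226.7 Hz  (b) Q = 0.1376  (c) BW = 1648 Hz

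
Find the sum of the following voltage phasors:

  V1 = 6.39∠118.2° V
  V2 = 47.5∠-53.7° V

Step 1 — Convert each phasor to rectangular form:
  V1 = 6.39·(cos(118.2°) + j·sin(118.2°)) = -3.02 + j5.632 V
  V2 = 47.5·(cos(-53.7°) + j·sin(-53.7°)) = 28.12 - j38.28 V
Step 2 — Sum components: V_total = 25.1 - j32.65 V.
Step 3 — Convert to polar: |V_total| = 41.18 V, ∠V_total = -52.4°.

V_total = 41.18∠-52.4° V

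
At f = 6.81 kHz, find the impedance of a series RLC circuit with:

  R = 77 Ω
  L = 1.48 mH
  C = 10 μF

Step 1 — Angular frequency: ω = 2π·f = 2π·6810 = 4.279e+04 rad/s.
Step 2 — Component impedances:
  R: Z = R = 77 Ω
  L: Z = jωL = j·4.279e+04·0.00148 = 0 + j63.33 Ω
  C: Z = 1/(jωC) = -j/(ω·C) = 0 - j2.337 Ω
Step 3 — Series combination: Z_total = R + L + C = 77 + j60.99 Ω = 98.23∠38.4° Ω.

Z = 77 + j60.99 Ω = 98.23∠38.4° Ω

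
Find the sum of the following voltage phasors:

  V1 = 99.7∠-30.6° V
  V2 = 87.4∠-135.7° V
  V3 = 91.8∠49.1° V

Step 1 — Convert each phasor to rectangular form:
  V1 = 99.7·(cos(-30.6°) + j·sin(-30.6°)) = 85.82 - j50.75 V
  V2 = 87.4·(cos(-135.7°) + j·sin(-135.7°)) = -62.55 - j61.04 V
  V3 = 91.8·(cos(49.1°) + j·sin(49.1°)) = 60.11 + j69.39 V
Step 2 — Sum components: V_total = 83.37 - j42.41 V.
Step 3 — Convert to polar: |V_total| = 93.53 V, ∠V_total = -27.0°.

V_total = 93.53∠-27.0° V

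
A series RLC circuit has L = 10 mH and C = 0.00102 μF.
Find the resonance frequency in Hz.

Step 1 — Resonance condition Im(Z)=0 gives ω₀ = 1/√(LC).
Step 2 — ω₀ = 1/√(0.01·1.02e-09) = 3.131e+05 rad/s.
Step 3 — f₀ = ω₀/(2π) = 4.983e+04 Hz.

f₀ = 4.983e+04 Hz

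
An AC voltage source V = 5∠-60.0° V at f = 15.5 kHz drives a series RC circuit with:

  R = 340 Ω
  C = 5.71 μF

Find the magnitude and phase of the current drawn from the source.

Step 1 — Angular frequency: ω = 2π·f = 2π·1.55e+04 = 9.739e+04 rad/s.
Step 2 — Component impedances:
  R: Z = R = 340 Ω
  C: Z = 1/(jωC) = -j/(ω·C) = 0 - j1.798 Ω
Step 3 — Series combination: Z_total = R + C = 340 - j1.798 Ω = 340∠-0.3° Ω.
Step 4 — Source phasor: V = 5∠-60.0° V = 2.5 - j4.33 V.
Step 5 — Ohm's law: I = V / Z_total = (2.5 - j4.33) / (340 - j1.798) = 0.00742 - j0.0127 A.
Step 6 — Convert to polar: |I| = 0.01471 A, ∠I = -59.7°.

I = 0.01471∠-59.7° A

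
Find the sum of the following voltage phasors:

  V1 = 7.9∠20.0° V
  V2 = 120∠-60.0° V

Step 1 — Convert each phasor to rectangular form:
  V1 = 7.9·(cos(20.0°) + j·sin(20.0°)) = 7.424 + j2.702 V
  V2 = 120·(cos(-60.0°) + j·sin(-60.0°)) = 60 - j103.9 V
Step 2 — Sum components: V_total = 67.42 - j101.2 V.
Step 3 — Convert to polar: |V_total| = 121.6 V, ∠V_total = -56.3°.

V_total = 121.6∠-56.3° V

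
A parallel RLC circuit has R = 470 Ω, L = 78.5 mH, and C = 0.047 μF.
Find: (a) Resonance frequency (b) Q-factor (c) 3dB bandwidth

Step 1 — Resonance: ω₀ = 1/√(LC) = 1/√(0.0785·4.7e-08) = 1.646e+04 rad/s.
Step 2 — f₀ = ω₀/(2π) = 2620 Hz.
Step 3 — Parallel Q: Q = R/(ω₀L) = 470/(1.646e+04·0.0785) = 0.3637.
Step 4 — Bandwidth: Δω = ω₀/Q = 4.527e+04 rad/s; BW = Δω/(2π) = 7205 Hz.

(a) f₀ = 2620 Hz  (b) Q = 0.3637  (c) BW = 7205 Hz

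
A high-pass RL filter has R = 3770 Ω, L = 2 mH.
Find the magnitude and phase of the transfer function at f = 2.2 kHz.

Step 1 — Angular frequency: ω = 2π·2200 = 1.382e+04 rad/s.
Step 2 — Transfer function: H(jω) = jωL/(R + jωL).
Step 3 — Numerator jωL = j·27.65; denominator R + jωL = 3770 + j27.65.
Step 4 — H = 5.377e-05 + j0.007333.
Step 5 — Magnitude: |H| = 0.007333 (-42.7 dB); phase: φ = 89.6°.

|H| = 0.007333 (-42.7 dB), φ = 89.6°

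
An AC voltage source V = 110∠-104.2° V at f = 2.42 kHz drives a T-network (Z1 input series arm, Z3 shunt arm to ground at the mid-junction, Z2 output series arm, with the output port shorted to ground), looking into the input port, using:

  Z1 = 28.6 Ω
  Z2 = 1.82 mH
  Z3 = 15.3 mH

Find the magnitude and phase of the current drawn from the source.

Step 1 — Angular frequency: ω = 2π·f = 2π·2420 = 1.521e+04 rad/s.
Step 2 — Component impedances:
  Z1: Z = R = 28.6 Ω
  Z2: Z = jωL = j·1.521e+04·0.00182 = 0 + j27.67 Ω
  Z3: Z = jωL = j·1.521e+04·0.0153 = 0 + j232.6 Ω
Step 3 — With the output port shorted to ground, the output series arm Z2 runs from the junction to ground; the shunt arm Z3 also runs from the junction to ground. They appear in parallel: Z3 || Z2 = 0 + j24.73 Ω.
Step 4 — Series with input arm Z1: Z_in = Z1 + (Z3 || Z2) = 28.6 + j24.73 Ω = 37.81∠40.9° Ω.
Step 5 — Source phasor: V = 110∠-104.2° V = -26.98 - j106.6 V.
Step 6 — Ohm's law: I = V / Z_total = (-26.98 - j106.6) / (28.6 + j24.73) = -2.385 - j1.667 A.
Step 7 — Convert to polar: |I| = 2.909 A, ∠I = -145.1°.

I = 2.909∠-145.1° A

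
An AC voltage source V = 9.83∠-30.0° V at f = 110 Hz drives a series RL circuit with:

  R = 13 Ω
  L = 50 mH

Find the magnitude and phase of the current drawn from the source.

Step 1 — Angular frequency: ω = 2π·f = 2π·110 = 691.2 rad/s.
Step 2 — Component impedances:
  R: Z = R = 13 Ω
  L: Z = jωL = j·691.2·0.05 = 0 + j34.56 Ω
Step 3 — Series combination: Z_total = R + L = 13 + j34.56 Ω = 36.92∠69.4° Ω.
Step 4 — Source phasor: V = 9.83∠-30.0° V = 8.513 - j4.915 V.
Step 5 — Ohm's law: I = V / Z_total = (8.513 - j4.915) / (13 + j34.56) = -0.04341 - j0.2627 A.
Step 6 — Convert to polar: |I| = 0.2662 A, ∠I = -99.4°.

I = 0.2662∠-99.4° A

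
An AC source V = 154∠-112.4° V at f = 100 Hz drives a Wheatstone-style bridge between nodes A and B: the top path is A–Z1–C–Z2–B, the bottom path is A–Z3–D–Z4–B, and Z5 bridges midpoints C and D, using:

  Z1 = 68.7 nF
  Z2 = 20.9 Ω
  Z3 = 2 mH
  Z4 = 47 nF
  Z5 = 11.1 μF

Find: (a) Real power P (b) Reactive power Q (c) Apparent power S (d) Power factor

Step 1 — Angular frequency: ω = 2π·f = 2π·100 = 628.3 rad/s.
Step 2 — Component impedances:
  Z1: Z = 1/(jωC) = -j/(ω·C) = 0 - j2.317e+04 Ω
  Z2: Z = R = 20.9 Ω
  Z3: Z = jωL = j·628.3·0.002 = 0 + j1.257 Ω
  Z4: Z = 1/(jωC) = -j/(ω·C) = 0 - j3.386e+04 Ω
  Z5: Z = 1/(jωC) = -j/(ω·C) = 0 - j143.4 Ω
Step 3 — Bridge requires nodal analysis (the Z5 bridge couples midpoints C and D, so the two paths cannot be reduced to a simple series/parallel combination). Setting node B to ground and injecting 1 A at node A, the 3-node admittance system at A, C, D solves to V_A = Z_AB = 20.73 - j140.7 Ω = 142.2∠-81.6° Ω.
Step 4 — Source phasor: V = 154∠-112.4° V = -58.68 - j142.4 V.
Step 5 — Current: I = V / Z = 0.9305 - j0.5542 A = 1.083∠-30.8° A.
Step 6 — Complex power: S = V·I* = 24.31 - j165 VA.
Step 7 — Real power: P = Re(S) = 24.31 W.
Step 8 — Reactive power: Q = Im(S) = -165 VAR.
Step 9 — Apparent power: |S| = 166.8 VA.
Step 10 — Power factor: PF = P/|S| = 0.1458 (leading).

(a) P = 24.31 W  (b) Q = -165 VAR  (c) S = 166.8 VA  (d) PF = 0.1458 (leading)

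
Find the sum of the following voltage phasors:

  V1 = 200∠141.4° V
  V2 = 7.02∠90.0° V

Step 1 — Convert each phasor to rectangular form:
  V1 = 200·(cos(141.4°) + j·sin(141.4°)) = -156.3 + j124.8 V
  V2 = 7.02·(cos(90.0°) + j·sin(90.0°)) = 0 + j7.02 V
Step 2 — Sum components: V_total = -156.3 + j131.8 V.
Step 3 — Convert to polar: |V_total| = 204.5 V, ∠V_total = 139.9°.

V_total = 204.5∠139.9° V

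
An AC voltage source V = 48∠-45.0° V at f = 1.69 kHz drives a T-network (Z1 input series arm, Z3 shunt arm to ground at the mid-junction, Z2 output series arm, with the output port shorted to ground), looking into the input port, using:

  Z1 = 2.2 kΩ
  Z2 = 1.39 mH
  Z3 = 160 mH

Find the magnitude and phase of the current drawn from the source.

Step 1 — Angular frequency: ω = 2π·f = 2π·1690 = 1.062e+04 rad/s.
Step 2 — Component impedances:
  Z1: Z = R = 2200 Ω
  Z2: Z = jωL = j·1.062e+04·0.00139 = 0 + j14.76 Ω
  Z3: Z = jωL = j·1.062e+04·0.16 = 0 + j1699 Ω
Step 3 — With the output port shorted to ground, the output series arm Z2 runs from the junction to ground; the shunt arm Z3 also runs from the junction to ground. They appear in parallel: Z3 || Z2 = 0 + j14.63 Ω.
Step 4 — Series with input arm Z1: Z_in = Z1 + (Z3 || Z2) = 2200 + j14.63 Ω = 2200∠0.4° Ω.
Step 5 — Source phasor: V = 48∠-45.0° V = 33.94 - j33.94 V.
Step 6 — Ohm's law: I = V / Z_total = (33.94 - j33.94) / (2200 + j14.63) = 0.01532 - j0.01553 A.
Step 7 — Convert to polar: |I| = 0.02182 A, ∠I = -45.4°.

I = 0.02182∠-45.4° A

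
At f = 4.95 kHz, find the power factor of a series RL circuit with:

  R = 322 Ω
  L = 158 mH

Step 1 — Angular frequency: ω = 2π·f = 2π·4950 = 3.11e+04 rad/s.
Step 2 — Component impedances:
  R: Z = R = 322 Ω
  L: Z = jωL = j·3.11e+04·0.158 = 0 + j4914 Ω
Step 3 — Series combination: Z_total = R + L = 322 + j4914 Ω = 4925∠86.3° Ω.
Step 4 — Power factor: PF = cos(φ) = Re(Z)/|Z| = 322/4924.6 = 0.06539.
Step 5 — Type: Im(Z) = 4914 ⇒ lagging (phase φ = 86.3°).

PF = 0.06539 (lagging, φ = 86.3°)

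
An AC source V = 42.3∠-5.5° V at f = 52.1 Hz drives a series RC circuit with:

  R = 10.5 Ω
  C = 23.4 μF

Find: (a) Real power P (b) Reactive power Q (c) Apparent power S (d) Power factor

Step 1 — Angular frequency: ω = 2π·f = 2π·52.1 = 327.4 rad/s.
Step 2 — Component impedances:
  R: Z = R = 10.5 Ω
  C: Z = 1/(jωC) = -j/(ω·C) = 0 - j130.5 Ω
Step 3 — Series combination: Z_total = R + C = 10.5 - j130.5 Ω = 131∠-85.4° Ω.
Step 4 — Source phasor: V = 42.3∠-5.5° V = 42.11 - j4.054 V.
Step 5 — Current: I = V / Z = 0.05663 + j0.318 A = 0.323∠79.9° A.
Step 6 — Complex power: S = V·I* = 1.095 - j13.62 VA.
Step 7 — Real power: P = Re(S) = 1.095 W.
Step 8 — Reactive power: Q = Im(S) = -13.62 VAR.
Step 9 — Apparent power: |S| = 13.66 VA.
Step 10 — Power factor: PF = P/|S| = 0.08017 (leading).

(a) P = 1.095 W  (b) Q = -13.62 VAR  (c) S = 13.66 VA  (d) PF = 0.08017 (leading)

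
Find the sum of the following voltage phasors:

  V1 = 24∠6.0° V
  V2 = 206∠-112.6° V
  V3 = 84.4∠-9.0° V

Step 1 — Convert each phasor to rectangular form:
  V1 = 24·(cos(6.0°) + j·sin(6.0°)) = 23.87 + j2.509 V
  V2 = 206·(cos(-112.6°) + j·sin(-112.6°)) = -79.16 - j190.2 V
  V3 = 84.4·(cos(-9.0°) + j·sin(-9.0°)) = 83.36 - j13.2 V
Step 2 — Sum components: V_total = 28.06 - j200.9 V.
Step 3 — Convert to polar: |V_total| = 202.8 V, ∠V_total = -82.0°.

V_total = 202.8∠-82.0° V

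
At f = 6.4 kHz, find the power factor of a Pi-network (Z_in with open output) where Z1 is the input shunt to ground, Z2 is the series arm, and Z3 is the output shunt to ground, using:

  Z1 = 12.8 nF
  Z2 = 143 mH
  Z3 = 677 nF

Step 1 — Angular frequency: ω = 2π·f = 2π·6400 = 4.021e+04 rad/s.
Step 2 — Component impedances:
  Z1: Z = 1/(jωC) = -j/(ω·C) = 0 - j1943 Ω
  Z2: Z = jωL = j·4.021e+04·0.143 = 0 + j5750 Ω
  Z3: Z = 1/(jωC) = -j/(ω·C) = 0 - j36.73 Ω
Step 3 — With open output, the series arm Z2 and the output shunt Z3 appear in series to ground: Z2 + Z3 = 0 + j5714 Ω.
Step 4 — Parallel with input shunt Z1: Z_in = Z1 || (Z2 + Z3) = 0 - j2944 Ω = 2944∠-90.0° Ω.
Step 5 — Power factor: PF = cos(φ) = Re(Z)/|Z| = 0/2944 = 0.
Step 6 — Type: Im(Z) = -2944 ⇒ leading (phase φ = -90.0°).

PF = 0 (leading, φ = -90.0°)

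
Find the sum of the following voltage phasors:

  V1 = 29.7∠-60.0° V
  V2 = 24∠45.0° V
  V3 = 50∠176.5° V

Step 1 — Convert each phasor to rectangular form:
  V1 = 29.7·(cos(-60.0°) + j·sin(-60.0°)) = 14.85 - j25.72 V
  V2 = 24·(cos(45.0°) + j·sin(45.0°)) = 16.97 + j16.97 V
  V3 = 50·(cos(176.5°) + j·sin(176.5°)) = -49.91 + j3.052 V
Step 2 — Sum components: V_total = -18.09 - j5.698 V.
Step 3 — Convert to polar: |V_total| = 18.96 V, ∠V_total = -162.5°.

V_total = 18.96∠-162.5° V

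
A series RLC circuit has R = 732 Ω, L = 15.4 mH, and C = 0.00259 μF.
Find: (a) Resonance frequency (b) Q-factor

Step 1 — Resonance condition Im(Z)=0 gives ω₀ = 1/√(LC).
Step 2 — ω₀ = 1/√(0.0154·2.59e-09) = 1.583e+05 rad/s.
Step 3 — f₀ = ω₀/(2π) = 2.52e+04 Hz.
Step 4 — Series Q: Q = ω₀L/R = 1.583e+05·0.0154/732 = 3.331.

(a) f₀ = 2.52e+04 Hz  (b) Q = 3.331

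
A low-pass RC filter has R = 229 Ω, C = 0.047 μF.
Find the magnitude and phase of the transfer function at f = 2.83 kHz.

Step 1 — Angular frequency: ω = 2π·2830 = 1.778e+04 rad/s.
Step 2 — Transfer function: H(jω) = 1/(1 + jωRC).
Step 3 — Denominator: 1 + jωRC = 1 + j·1.778e+04·229·4.7e-08 = 1 + j0.1914.
Step 4 — H = 0.9647 - j0.1846.
Step 5 — Magnitude: |H| = 0.9822 (-0.2 dB); phase: φ = -10.8°.

|H| = 0.9822 (-0.2 dB), φ = -10.8°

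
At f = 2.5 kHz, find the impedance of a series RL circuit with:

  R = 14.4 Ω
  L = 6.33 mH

Step 1 — Angular frequency: ω = 2π·f = 2π·2500 = 1.571e+04 rad/s.
Step 2 — Component impedances:
  R: Z = R = 14.4 Ω
  L: Z = jωL = j·1.571e+04·0.00633 = 0 + j99.43 Ω
Step 3 — Series combination: Z_total = R + L = 14.4 + j99.43 Ω = 100.5∠81.8° Ω.

Z = 14.4 + j99.43 Ω = 100.5∠81.8° Ω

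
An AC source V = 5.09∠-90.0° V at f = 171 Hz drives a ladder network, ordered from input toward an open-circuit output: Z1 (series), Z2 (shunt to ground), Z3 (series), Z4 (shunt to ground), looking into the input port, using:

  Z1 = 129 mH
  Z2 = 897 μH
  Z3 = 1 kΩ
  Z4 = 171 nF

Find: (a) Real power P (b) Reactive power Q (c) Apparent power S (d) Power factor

Step 1 — Angular frequency: ω = 2π·f = 2π·171 = 1074 rad/s.
Step 2 — Component impedances:
  Z1: Z = jωL = j·1074·0.129 = 0 + j138.6 Ω
  Z2: Z = jωL = j·1074·0.000897 = 0 + j0.9638 Ω
  Z3: Z = R = 1000 Ω
  Z4: Z = 1/(jωC) = -j/(ω·C) = 0 - j5443 Ω
Step 3 — Ladder network (open output): work backward from the far end, alternating series and parallel combinations. Z_in = 3.034e-05 + j139.6 Ω = 139.6∠90.0° Ω.
Step 4 — Source phasor: V = 5.09∠-90.0° V = 0 - j5.09 V.
Step 5 — Current: I = V / Z = -0.03647 - j7.928e-09 A = 0.03647∠-180.0° A.
Step 6 — Complex power: S = V·I* = 4.035e-08 + j0.1856 VA.
Step 7 — Real power: P = Re(S) = 4.035e-08 W.
Step 8 — Reactive power: Q = Im(S) = 0.1856 VAR.
Step 9 — Apparent power: |S| = 0.1856 VA.
Step 10 — Power factor: PF = P/|S| = 2.174e-07 (lagging).

(a) P = 4.035e-08 W  (b) Q = 0.1856 VAR  (c) S = 0.1856 VA  (d) PF = 2.174e-07 (lagging)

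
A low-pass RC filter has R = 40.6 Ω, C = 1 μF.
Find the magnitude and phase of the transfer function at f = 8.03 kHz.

Step 1 — Angular frequency: ω = 2π·8030 = 5.045e+04 rad/s.
Step 2 — Transfer function: H(jω) = 1/(1 + jωRC).
Step 3 — Denominator: 1 + jωRC = 1 + j·5.045e+04·40.6·1e-06 = 1 + j2.048.
Step 4 — H = 0.1925 - j0.3942.
Step 5 — Magnitude: |H| = 0.4387 (-7.2 dB); phase: φ = -64.0°.

|H| = 0.4387 (-7.2 dB), φ = -64.0°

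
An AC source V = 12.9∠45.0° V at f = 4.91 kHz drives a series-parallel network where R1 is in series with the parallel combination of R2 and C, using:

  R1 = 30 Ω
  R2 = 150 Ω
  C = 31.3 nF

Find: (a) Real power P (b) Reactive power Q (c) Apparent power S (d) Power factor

Step 1 — Angular frequency: ω = 2π·f = 2π·4910 = 3.085e+04 rad/s.
Step 2 — Component impedances:
  R1: Z = R = 30 Ω
  R2: Z = R = 150 Ω
  C: Z = 1/(jωC) = -j/(ω·C) = 0 - j1036 Ω
Step 3 — Parallel branch: R2 || C = 1/(1/R2 + 1/C) = 146.9 - j21.28 Ω.
Step 4 — Series with R1: Z_total = R1 + (R2 || C) = 176.9 - j21.28 Ω = 178.2∠-6.9° Ω.
Step 5 — Source phasor: V = 12.9∠45.0° V = 9.122 + j9.122 V.
Step 6 — Current: I = V / Z = 0.04471 + j0.05694 A = 0.07239∠51.9° A.
Step 7 — Complex power: S = V·I* = 0.9272 - j0.1115 VA.
Step 8 — Real power: P = Re(S) = 0.9272 W.
Step 9 — Reactive power: Q = Im(S) = -0.1115 VAR.
Step 10 — Apparent power: |S| = 0.9339 VA.
Step 11 — Power factor: PF = P/|S| = 0.9928 (leading).

(a) P = 0.9272 W  (b) Q = -0.1115 VAR  (c) S = 0.9339 VA  (d) PF = 0.9928 (leading)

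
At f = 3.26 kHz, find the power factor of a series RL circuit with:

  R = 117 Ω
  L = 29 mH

Step 1 — Angular frequency: ω = 2π·f = 2π·3260 = 2.048e+04 rad/s.
Step 2 — Component impedances:
  R: Z = R = 117 Ω
  L: Z = jωL = j·2.048e+04·0.029 = 0 + j594 Ω
Step 3 — Series combination: Z_total = R + L = 117 + j594 Ω = 605.4∠78.9° Ω.
Step 4 — Power factor: PF = cos(φ) = Re(Z)/|Z| = 117/605.4 = 0.1933.
Step 5 — Type: Im(Z) = 594 ⇒ lagging (phase φ = 78.9°).

PF = 0.1933 (lagging, φ = 78.9°)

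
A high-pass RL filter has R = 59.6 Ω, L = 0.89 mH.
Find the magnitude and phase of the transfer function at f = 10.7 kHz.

Step 1 — Angular frequency: ω = 2π·1.07e+04 = 6.723e+04 rad/s.
Step 2 — Transfer function: H(jω) = jωL/(R + jωL).
Step 3 — Numerator jωL = j·59.83; denominator R + jωL = 59.6 + j59.83.
Step 4 — H = 0.502 + j0.5.
Step 5 — Magnitude: |H| = 0.7085 (-3.0 dB); phase: φ = 44.9°.

|H| = 0.7085 (-3.0 dB), φ = 44.9°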